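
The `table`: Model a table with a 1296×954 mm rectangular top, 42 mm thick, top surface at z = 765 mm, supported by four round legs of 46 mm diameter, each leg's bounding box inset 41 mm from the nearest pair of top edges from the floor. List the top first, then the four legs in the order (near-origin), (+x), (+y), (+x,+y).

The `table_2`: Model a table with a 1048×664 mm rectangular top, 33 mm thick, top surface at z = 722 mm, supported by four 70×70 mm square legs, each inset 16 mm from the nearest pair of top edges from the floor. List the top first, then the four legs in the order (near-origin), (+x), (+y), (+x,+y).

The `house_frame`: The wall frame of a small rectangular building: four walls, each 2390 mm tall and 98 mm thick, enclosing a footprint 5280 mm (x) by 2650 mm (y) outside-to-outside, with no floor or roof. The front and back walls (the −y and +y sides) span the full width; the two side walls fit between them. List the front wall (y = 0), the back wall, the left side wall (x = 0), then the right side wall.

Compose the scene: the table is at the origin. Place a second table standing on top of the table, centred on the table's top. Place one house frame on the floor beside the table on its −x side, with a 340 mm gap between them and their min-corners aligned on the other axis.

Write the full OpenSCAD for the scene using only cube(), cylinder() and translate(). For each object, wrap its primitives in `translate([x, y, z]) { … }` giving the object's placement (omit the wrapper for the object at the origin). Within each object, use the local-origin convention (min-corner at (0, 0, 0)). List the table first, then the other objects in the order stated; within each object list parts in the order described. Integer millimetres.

translate([0, 0, 723]) cube([1296, 954, 42]);
translate([64, 64, 0]) cylinder(h = 723, r = 23);
translate([1232, 64, 0]) cylinder(h = 723, r = 23);
translate([64, 890, 0]) cylinder(h = 723, r = 23);
translate([1232, 890, 0]) cylinder(h = 723, r = 23);
translate([124, 145, 765]) {
  translate([0, 0, 689]) cube([1048, 664, 33]);
  translate([16, 16, 0]) cube([70, 70, 689]);
  translate([962, 16, 0]) cube([70, 70, 689]);
  translate([16, 578, 0]) cube([70, 70, 689]);
  translate([962, 578, 0]) cube([70, 70, 689]);
}
translate([-5620, 0, 0]) {
  cube([5280, 98, 2390]);
  translate([0, 2552, 0]) cube([5280, 98, 2390]);
  translate([0, 98, 0]) cube([98, 2454, 2390]);
  translate([5182, 98, 0]) cube([98, 2454, 2390]);
}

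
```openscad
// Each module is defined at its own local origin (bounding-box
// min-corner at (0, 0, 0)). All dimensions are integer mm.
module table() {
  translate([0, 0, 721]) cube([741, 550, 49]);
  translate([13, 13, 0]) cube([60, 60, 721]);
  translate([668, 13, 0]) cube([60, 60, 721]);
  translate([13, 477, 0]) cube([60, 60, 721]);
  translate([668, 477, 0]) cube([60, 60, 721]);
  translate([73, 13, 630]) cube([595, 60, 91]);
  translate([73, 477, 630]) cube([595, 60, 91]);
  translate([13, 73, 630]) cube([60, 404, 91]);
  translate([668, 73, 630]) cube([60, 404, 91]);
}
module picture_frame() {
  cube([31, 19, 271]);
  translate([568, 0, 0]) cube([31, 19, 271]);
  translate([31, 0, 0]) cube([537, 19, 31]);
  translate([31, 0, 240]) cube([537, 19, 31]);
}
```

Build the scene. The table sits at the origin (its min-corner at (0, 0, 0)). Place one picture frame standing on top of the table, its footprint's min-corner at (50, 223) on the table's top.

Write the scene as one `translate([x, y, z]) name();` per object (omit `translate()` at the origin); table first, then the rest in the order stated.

table();
translate([50, 223, 770]) picture_frame();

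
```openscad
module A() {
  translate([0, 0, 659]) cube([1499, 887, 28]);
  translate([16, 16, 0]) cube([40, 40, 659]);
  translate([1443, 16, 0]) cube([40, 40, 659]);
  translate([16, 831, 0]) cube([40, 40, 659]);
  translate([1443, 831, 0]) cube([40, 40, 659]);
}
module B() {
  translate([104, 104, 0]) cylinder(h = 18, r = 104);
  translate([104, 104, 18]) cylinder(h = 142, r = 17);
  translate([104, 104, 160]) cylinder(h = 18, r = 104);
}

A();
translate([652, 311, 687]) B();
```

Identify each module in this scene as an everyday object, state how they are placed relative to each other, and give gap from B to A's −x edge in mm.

A is a table. B is a spool. The spool is on top of the table. The gap from the spool to the table's −x edge is 652 mm.

The spool's min-x is at 652; the table's min-x is 0; gap = 652 mm.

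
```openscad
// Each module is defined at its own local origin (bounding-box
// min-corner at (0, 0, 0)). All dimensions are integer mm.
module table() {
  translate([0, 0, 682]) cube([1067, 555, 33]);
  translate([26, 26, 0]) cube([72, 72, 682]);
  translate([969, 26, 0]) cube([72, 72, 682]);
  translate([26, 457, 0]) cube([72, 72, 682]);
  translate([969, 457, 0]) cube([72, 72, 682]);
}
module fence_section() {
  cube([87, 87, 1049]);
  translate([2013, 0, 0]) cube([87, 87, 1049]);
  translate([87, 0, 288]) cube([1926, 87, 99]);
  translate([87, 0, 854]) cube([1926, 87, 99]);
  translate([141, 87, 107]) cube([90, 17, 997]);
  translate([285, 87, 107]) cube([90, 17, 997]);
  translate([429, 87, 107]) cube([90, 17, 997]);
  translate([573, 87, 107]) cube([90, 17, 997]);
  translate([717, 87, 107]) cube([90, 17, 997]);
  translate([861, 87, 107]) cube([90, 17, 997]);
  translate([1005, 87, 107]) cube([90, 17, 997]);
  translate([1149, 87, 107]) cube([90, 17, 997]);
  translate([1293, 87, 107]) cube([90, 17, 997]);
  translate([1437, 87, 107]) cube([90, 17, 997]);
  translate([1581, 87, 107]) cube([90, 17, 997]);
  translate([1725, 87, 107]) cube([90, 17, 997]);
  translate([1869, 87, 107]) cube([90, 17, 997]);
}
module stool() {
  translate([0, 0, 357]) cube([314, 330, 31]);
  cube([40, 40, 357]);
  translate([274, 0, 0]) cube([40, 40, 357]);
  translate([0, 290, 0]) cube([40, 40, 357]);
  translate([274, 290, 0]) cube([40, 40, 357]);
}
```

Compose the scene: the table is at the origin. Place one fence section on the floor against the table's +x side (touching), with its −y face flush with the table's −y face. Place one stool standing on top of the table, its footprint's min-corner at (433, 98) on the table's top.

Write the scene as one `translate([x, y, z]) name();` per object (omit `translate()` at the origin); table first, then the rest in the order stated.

table();
translate([1067, 0, 0]) fence_section();
translate([433, 98, 715]) stool();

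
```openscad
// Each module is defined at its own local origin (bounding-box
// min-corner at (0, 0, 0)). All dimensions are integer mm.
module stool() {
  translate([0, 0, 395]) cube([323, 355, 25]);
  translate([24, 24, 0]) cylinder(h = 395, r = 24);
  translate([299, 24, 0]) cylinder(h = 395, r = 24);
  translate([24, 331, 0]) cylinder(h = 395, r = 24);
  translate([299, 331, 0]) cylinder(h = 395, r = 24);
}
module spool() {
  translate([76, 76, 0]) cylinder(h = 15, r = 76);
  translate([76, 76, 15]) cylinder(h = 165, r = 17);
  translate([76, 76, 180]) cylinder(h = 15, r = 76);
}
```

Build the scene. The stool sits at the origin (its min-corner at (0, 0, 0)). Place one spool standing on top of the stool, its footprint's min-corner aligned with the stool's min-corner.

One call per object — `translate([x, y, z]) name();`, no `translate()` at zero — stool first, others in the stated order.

stool();
translate([0, 0, 420]) spool();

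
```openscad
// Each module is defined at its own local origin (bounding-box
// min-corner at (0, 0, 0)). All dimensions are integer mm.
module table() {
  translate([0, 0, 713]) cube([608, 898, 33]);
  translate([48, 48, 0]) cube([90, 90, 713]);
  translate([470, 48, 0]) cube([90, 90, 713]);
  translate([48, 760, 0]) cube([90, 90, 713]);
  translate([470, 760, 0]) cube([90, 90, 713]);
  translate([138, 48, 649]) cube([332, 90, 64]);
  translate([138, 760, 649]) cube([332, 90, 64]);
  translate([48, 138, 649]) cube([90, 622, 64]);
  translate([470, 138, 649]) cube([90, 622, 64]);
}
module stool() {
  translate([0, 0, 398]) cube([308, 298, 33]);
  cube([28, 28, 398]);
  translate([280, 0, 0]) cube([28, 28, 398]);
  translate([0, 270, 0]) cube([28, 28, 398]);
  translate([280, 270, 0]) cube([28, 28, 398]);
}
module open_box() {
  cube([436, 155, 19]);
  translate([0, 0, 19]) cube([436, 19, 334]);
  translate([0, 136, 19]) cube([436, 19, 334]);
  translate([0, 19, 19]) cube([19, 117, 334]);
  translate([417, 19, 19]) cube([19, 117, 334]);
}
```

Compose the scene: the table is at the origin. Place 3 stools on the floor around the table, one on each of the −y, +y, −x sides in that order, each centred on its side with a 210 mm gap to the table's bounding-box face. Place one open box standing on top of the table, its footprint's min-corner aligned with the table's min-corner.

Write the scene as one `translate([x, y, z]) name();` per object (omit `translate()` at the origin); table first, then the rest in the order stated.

table();
translate([150, -508, 0]) stool();
translate([150, 1108, 0]) stool();
translate([-518, 300, 0]) stool();
translate([0, 0, 746]) open_box();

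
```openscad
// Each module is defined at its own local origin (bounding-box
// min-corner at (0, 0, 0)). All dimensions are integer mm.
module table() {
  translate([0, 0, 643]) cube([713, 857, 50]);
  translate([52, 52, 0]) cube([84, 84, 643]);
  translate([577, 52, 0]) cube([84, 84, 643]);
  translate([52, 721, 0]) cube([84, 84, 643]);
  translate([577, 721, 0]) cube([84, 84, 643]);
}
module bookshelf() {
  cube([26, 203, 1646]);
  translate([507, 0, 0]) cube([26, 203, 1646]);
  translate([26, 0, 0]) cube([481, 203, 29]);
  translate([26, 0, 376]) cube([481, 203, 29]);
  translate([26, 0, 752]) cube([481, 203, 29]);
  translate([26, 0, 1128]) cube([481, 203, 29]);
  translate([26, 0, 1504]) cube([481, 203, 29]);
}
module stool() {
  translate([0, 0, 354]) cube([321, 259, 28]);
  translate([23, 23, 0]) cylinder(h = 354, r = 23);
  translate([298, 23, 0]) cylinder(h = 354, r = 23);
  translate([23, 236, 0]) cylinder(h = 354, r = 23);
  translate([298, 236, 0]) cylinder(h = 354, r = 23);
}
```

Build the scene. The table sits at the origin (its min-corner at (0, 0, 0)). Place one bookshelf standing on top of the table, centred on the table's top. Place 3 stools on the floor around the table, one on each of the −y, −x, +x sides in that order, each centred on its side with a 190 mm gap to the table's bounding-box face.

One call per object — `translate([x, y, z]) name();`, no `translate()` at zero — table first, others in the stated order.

table();
translate([90, 327, 693]) bookshelf();
translate([196, -449, 0]) stool();
translate([-511, 299, 0]) stool();
translate([903, 299, 0]) stool();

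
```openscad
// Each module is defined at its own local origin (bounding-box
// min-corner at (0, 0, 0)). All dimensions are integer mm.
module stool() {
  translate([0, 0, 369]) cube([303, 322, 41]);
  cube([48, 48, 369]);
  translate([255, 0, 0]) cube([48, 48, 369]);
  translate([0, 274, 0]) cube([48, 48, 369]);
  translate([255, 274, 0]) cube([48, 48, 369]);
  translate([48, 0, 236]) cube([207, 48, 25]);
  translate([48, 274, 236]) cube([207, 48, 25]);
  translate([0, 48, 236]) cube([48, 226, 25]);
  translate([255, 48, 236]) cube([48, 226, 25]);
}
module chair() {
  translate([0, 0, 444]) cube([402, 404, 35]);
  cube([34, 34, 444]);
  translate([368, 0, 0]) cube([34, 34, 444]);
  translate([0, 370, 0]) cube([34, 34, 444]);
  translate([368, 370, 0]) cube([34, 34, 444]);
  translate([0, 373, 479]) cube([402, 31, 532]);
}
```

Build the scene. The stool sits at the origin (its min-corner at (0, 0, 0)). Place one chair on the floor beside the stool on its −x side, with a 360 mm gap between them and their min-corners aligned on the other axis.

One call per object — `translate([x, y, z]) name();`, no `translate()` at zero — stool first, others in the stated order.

stool();
translate([-762, 0, 0]) chair();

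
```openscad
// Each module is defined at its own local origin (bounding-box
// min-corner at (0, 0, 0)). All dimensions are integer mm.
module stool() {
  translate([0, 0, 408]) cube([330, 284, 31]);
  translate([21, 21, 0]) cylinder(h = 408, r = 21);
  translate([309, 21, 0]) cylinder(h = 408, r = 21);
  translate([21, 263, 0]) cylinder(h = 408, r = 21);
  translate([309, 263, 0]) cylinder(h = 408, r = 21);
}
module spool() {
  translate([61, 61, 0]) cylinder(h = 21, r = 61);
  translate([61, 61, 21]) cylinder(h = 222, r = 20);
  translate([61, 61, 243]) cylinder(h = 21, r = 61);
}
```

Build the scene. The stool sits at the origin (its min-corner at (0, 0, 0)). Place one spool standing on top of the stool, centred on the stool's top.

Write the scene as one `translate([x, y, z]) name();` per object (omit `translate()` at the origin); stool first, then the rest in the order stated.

stool();
translate([104, 81, 439]) spool();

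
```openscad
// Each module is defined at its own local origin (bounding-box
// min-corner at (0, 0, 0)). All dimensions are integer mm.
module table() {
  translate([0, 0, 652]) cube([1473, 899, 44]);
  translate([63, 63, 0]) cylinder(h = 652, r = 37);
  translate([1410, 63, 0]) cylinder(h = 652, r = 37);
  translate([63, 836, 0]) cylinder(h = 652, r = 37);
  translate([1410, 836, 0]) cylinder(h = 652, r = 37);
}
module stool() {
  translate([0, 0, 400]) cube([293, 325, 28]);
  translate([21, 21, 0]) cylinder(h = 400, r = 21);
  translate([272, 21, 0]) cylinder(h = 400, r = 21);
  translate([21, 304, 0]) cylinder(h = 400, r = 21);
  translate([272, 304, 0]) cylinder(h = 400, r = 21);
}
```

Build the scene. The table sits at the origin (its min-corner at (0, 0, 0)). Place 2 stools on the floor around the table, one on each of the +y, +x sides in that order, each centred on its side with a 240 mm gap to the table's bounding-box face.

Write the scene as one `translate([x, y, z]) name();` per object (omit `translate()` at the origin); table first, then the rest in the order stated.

table();
translate([590, 1139, 0]) stool();
translate([1713, 287, 0]) stool();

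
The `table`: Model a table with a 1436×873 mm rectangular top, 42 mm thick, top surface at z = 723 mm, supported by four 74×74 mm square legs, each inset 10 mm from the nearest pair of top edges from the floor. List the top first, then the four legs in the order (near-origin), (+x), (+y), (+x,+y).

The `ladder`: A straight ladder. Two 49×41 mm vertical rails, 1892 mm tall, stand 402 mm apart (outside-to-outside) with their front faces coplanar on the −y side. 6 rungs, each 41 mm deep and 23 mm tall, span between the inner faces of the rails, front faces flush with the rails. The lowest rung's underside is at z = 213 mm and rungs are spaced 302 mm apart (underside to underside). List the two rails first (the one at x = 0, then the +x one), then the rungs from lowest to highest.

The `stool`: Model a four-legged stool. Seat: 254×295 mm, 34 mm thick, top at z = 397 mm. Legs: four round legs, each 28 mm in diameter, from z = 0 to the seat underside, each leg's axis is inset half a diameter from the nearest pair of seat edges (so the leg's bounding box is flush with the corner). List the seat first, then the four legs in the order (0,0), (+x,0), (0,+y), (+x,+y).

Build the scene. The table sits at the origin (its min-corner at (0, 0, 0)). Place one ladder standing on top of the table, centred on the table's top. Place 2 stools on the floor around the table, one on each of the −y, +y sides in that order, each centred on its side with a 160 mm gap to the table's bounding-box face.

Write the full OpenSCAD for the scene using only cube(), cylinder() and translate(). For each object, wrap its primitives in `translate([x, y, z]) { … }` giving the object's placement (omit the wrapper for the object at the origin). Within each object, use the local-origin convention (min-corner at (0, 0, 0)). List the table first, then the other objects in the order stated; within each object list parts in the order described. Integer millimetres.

translate([0, 0, 681]) cube([1436, 873, 42]);
translate([10, 10, 0]) cube([74, 74, 681]);
translate([1352, 10, 0]) cube([74, 74, 681]);
translate([10, 789, 0]) cube([74, 74, 681]);
translate([1352, 789, 0]) cube([74, 74, 681]);
translate([517, 416, 723]) {
  cube([49, 41, 1892]);
  translate([353, 0, 0]) cube([49, 41, 1892]);
  translate([49, 0, 213]) cube([304, 41, 23]);
  translate([49, 0, 515]) cube([304, 41, 23]);
  translate([49, 0, 817]) cube([304, 41, 23]);
  translate([49, 0, 1119]) cube([304, 41, 23]);
  translate([49, 0, 1421]) cube([304, 41, 23]);
  translate([49, 0, 1723]) cube([304, 41, 23]);
}
translate([591, -455, 0]) {
  translate([0, 0, 363]) cube([254, 295, 34]);
  translate([14, 14, 0]) cylinder(h = 363, r = 14);
  translate([240, 14, 0]) cylinder(h = 363, r = 14);
  translate([14, 281, 0]) cylinder(h = 363, r = 14);
  translate([240, 281, 0]) cylinder(h = 363, r = 14);
}
translate([591, 1033, 0]) {
  translate([0, 0, 363]) cube([254, 295, 34]);
  translate([14, 14, 0]) cylinder(h = 363, r = 14);
  translate([240, 14, 0]) cylinder(h = 363, r = 14);
  translate([14, 281, 0]) cylinder(h = 363, r = 14);
  translate([240, 281, 0]) cylinder(h = 363, r = 14);
}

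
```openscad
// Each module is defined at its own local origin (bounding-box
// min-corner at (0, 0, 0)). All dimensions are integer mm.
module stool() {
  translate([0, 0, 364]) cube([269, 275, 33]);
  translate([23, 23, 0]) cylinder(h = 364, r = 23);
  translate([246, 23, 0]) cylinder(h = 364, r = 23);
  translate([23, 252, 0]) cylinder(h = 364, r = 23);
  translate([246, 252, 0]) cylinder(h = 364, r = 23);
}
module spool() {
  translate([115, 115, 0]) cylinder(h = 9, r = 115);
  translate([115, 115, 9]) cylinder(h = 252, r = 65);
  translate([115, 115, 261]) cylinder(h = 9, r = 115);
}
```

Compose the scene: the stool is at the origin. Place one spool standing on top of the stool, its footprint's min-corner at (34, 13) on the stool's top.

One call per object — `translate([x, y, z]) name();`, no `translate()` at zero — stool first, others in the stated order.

stool();
translate([34, 13, 397]) spool();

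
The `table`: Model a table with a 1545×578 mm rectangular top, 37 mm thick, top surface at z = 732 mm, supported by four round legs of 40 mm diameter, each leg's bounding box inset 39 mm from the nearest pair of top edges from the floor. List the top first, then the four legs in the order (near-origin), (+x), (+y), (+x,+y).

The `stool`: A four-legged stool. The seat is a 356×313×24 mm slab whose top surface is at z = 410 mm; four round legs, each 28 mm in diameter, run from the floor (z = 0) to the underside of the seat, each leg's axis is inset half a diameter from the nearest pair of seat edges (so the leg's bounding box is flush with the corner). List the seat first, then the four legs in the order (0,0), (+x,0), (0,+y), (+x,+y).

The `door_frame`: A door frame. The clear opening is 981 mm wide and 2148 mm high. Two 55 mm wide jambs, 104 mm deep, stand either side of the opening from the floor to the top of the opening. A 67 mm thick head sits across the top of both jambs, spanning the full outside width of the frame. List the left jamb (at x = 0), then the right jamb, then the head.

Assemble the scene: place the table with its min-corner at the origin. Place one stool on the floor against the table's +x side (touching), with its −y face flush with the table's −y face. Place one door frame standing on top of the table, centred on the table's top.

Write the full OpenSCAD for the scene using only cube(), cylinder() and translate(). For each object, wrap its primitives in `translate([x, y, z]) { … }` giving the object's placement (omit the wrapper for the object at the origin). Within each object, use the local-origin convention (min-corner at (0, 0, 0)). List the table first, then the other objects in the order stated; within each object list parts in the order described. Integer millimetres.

translate([0, 0, 695]) cube([1545, 578, 37]);
translate([59, 59, 0]) cylinder(h = 695, r = 20);
translate([1486, 59, 0]) cylinder(h = 695, r = 20);
translate([59, 519, 0]) cylinder(h = 695, r = 20);
translate([1486, 519, 0]) cylinder(h = 695, r = 20);
translate([1545, 0, 0]) {
  translate([0, 0, 386]) cube([356, 313, 24]);
  translate([14, 14, 0]) cylinder(h = 386, r = 14);
  translate([342, 14, 0]) cylinder(h = 386, r = 14);
  translate([14, 299, 0]) cylinder(h = 386, r = 14);
  translate([342, 299, 0]) cylinder(h = 386, r = 14);
}
translate([227, 237, 732]) {
  cube([55, 104, 2148]);
  translate([1036, 0, 0]) cube([55, 104, 2148]);
  translate([0, 0, 2148]) cube([1091, 104, 67]);
}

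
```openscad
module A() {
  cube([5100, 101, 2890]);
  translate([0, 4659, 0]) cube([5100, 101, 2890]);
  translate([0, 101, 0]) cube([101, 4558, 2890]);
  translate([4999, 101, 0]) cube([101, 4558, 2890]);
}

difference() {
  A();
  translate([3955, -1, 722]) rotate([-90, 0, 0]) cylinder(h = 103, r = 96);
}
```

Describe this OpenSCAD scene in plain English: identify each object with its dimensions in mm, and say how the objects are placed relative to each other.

A is a box-shaped house frame (walls only): outside footprint 5100×4760 mm, wall height 2890 mm, wall thickness 101 mm. The two y-facing walls run the full x-width; the two x-facing walls fit between the inner faces of the y-facing walls.

The house frame has a circular hole of radius 96 mm through its front wall, centred at (x = 3955, z = 722).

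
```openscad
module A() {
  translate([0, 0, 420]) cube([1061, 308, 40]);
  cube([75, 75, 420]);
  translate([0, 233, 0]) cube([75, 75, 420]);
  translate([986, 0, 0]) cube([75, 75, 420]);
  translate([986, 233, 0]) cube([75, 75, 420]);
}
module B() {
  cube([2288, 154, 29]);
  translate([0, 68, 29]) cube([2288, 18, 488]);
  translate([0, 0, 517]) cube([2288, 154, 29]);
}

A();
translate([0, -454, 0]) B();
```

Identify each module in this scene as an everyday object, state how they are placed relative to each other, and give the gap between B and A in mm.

The I-beam's nearest face is 300 mm from the bench's −y face.

A is a bench. B is an I-beam. The I-beam is on the floor beside the bench on its −y side. The gap between the I-beam and the bench is 300 mm.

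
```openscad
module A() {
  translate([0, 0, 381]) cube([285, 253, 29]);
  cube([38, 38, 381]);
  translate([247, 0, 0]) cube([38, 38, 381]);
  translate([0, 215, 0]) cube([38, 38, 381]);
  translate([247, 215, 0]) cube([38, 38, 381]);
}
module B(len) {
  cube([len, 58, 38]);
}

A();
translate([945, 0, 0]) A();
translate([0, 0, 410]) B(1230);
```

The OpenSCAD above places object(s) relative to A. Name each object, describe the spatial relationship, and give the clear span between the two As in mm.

Second stool starts at x = 945; first ends at x = 285; clear span = 945 − 285 = 660 mm.

A is a stool. B is a beam. A beam spans the tops of two stools. The clear span between the two stools is 660 mm.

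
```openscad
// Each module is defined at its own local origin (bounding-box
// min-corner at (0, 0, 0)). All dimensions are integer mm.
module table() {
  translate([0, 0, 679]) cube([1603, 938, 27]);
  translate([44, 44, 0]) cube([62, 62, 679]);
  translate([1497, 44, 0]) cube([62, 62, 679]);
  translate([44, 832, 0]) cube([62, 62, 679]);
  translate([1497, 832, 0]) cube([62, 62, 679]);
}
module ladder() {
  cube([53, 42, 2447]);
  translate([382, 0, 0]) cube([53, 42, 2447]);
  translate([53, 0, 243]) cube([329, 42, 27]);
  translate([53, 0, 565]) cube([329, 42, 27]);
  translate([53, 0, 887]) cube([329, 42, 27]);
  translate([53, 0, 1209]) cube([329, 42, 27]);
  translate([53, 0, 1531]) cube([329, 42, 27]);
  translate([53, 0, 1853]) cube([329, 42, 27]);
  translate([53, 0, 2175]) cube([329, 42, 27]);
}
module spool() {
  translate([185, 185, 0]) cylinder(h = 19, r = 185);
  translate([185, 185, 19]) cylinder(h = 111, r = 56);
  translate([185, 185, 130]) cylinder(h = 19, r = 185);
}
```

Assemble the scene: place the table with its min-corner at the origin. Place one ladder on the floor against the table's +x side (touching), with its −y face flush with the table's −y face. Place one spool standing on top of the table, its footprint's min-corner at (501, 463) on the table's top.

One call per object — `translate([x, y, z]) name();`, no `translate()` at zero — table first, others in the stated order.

table();
translate([1603, 0, 0]) ladder();
translate([501, 463, 706]) spool();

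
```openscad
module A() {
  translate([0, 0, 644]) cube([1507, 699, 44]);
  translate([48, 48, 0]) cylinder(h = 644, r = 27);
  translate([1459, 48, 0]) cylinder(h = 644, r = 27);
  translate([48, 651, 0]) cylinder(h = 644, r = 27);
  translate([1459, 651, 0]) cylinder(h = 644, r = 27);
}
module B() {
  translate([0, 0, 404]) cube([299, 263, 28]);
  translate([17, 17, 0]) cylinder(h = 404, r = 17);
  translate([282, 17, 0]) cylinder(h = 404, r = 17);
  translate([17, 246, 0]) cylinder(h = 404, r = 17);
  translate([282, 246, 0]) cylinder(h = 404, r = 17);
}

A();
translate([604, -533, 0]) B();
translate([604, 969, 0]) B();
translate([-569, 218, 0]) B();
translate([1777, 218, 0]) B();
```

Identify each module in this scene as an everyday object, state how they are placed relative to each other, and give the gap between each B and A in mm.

Each stool's nearest face is 270 mm from the table's bounding box.

A is a table. B is a stool. Four stools sit around the table at the −y, +y, −x, +x sides. The gap between each stool and the table is 270 mm.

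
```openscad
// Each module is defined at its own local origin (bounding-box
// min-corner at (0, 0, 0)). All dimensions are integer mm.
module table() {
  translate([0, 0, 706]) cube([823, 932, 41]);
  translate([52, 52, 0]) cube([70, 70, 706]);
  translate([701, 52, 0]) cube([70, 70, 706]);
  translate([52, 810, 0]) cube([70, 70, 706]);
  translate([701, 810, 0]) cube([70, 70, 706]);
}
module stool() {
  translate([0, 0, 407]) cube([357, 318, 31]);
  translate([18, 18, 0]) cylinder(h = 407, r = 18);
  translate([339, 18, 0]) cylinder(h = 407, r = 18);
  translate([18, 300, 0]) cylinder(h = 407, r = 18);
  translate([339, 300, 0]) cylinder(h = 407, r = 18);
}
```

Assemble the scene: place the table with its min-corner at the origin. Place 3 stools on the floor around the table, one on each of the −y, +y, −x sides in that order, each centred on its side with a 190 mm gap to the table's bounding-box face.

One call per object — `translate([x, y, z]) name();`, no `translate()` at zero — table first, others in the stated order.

table();
translate([233, -508, 0]) stool();
translate([233, 1122, 0]) stool();
translate([-547, 307, 0]) stool();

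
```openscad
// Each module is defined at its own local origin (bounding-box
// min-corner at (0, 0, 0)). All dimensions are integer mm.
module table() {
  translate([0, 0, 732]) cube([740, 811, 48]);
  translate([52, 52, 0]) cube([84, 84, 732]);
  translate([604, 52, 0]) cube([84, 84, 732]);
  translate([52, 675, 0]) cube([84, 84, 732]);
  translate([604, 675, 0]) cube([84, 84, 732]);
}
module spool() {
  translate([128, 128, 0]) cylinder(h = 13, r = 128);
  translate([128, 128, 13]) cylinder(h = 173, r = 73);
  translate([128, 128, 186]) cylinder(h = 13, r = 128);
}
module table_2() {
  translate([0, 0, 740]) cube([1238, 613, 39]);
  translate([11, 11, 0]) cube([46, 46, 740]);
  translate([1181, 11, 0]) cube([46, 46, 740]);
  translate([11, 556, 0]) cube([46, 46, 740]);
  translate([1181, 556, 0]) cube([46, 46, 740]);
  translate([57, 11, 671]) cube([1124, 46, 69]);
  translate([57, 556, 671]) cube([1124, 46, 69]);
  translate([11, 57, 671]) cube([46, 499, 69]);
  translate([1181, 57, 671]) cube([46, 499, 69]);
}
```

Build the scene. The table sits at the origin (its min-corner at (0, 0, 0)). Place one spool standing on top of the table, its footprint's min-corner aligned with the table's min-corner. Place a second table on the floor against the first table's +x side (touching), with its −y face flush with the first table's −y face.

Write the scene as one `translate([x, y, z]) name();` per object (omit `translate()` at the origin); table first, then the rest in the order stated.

table();
translate([0, 0, 780]) spool();
translate([740, 0, 0]) table_2();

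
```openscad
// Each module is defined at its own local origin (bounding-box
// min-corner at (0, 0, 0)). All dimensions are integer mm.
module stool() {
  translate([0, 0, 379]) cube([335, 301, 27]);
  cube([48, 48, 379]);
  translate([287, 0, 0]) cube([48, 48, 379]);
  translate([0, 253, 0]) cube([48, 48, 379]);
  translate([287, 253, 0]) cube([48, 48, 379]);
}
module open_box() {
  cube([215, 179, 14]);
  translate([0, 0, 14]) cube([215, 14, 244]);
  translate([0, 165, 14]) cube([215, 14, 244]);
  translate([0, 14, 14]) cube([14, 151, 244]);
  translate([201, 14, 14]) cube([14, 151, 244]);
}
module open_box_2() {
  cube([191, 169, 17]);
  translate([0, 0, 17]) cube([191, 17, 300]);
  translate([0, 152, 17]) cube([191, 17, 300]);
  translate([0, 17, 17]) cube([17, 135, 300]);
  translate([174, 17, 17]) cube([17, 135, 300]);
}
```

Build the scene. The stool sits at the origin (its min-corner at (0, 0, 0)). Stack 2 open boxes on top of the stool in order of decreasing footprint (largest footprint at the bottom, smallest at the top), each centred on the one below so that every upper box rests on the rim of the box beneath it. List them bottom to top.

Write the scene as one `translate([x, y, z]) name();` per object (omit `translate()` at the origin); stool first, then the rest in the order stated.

stool();
translate([60, 61, 406]) open_box();
translate([72, 66, 664]) open_box_2();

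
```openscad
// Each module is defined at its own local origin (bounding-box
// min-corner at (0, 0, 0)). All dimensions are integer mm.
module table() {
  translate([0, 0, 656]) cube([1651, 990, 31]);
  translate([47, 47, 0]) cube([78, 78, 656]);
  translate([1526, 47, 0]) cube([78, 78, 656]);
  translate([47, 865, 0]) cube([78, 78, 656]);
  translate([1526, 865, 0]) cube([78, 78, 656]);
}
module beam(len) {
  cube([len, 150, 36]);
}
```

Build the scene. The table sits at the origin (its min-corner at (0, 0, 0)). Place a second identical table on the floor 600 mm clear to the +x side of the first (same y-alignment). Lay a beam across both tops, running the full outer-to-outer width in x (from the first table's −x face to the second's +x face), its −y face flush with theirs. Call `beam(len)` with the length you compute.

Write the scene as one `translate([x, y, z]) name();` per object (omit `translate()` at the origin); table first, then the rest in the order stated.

table();
translate([2251, 0, 0]) table();
translate([0, 0, 687]) beam(3902);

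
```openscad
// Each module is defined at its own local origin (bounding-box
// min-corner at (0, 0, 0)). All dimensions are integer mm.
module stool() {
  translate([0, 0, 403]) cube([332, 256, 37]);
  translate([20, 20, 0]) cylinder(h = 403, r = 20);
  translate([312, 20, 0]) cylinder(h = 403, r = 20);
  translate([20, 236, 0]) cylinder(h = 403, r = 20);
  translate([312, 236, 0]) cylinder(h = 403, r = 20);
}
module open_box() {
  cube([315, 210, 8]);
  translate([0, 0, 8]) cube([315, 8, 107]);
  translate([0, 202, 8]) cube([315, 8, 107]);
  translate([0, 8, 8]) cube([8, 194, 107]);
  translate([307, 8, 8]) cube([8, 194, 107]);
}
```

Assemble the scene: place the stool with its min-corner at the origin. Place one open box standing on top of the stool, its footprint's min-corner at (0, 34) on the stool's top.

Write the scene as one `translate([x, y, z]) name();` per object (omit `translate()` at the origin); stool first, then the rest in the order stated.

stool();
translate([0, 34, 440]) open_box();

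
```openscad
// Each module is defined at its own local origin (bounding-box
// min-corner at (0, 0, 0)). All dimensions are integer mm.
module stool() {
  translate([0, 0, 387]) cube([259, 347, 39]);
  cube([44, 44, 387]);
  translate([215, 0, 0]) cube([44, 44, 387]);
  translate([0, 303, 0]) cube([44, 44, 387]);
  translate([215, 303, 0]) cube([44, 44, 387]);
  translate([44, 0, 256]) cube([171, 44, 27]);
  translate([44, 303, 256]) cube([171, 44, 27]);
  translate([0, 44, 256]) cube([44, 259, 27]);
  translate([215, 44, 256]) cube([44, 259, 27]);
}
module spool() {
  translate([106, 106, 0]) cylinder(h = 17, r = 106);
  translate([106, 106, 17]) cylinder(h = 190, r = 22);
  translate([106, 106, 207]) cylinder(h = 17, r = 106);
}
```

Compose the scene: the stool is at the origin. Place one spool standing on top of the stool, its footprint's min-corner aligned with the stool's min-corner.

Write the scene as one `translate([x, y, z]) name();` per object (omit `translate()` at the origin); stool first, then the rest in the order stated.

stool();
translate([0, 0, 426]) spool();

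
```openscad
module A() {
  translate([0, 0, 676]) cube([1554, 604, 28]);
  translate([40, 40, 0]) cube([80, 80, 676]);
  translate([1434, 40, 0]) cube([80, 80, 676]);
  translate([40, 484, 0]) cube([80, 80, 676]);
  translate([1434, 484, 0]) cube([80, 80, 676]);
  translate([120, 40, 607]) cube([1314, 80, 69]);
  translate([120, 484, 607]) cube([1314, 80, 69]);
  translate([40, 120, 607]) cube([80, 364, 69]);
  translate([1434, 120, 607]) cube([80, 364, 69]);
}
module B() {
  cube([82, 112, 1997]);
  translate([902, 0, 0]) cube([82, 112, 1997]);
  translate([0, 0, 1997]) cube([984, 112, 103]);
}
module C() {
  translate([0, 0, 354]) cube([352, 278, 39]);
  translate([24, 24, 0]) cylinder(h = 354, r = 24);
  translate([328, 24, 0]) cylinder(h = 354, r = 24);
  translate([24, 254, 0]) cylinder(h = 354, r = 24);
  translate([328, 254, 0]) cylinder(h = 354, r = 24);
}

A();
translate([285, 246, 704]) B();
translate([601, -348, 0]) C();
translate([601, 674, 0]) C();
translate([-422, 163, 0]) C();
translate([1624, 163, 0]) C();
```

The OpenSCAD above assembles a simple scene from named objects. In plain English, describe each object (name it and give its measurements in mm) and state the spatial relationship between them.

A is a rectangular dining table. The top is 1554×604×28 mm with its upper surface at z = 704 mm. It stands on four 80×80 mm square legs, each inset 40 mm from the nearest pair of top edges, running from the floor to the underside of the top. Four apron rails, 80 mm thick and 69 mm tall, run between adjacent legs with their top edges flush with the underside of the top and their outer faces flush with the legs' outer faces.

B is a door frame. The clear opening is 820 mm wide and 1997 mm high. Two 82 mm wide jambs, 112 mm deep, stand either side of the opening from the floor to the top of the opening. A 103 mm thick head sits across the top of both jambs, spanning the full outside width of the frame.

C is a four-legged stool. The seat is 352×278 mm, 39 mm thick, top at z = 393 mm. It stands on four round legs, each 48 mm in diameter, from z = 0 to the seat underside, each leg's axis is inset half a diameter from the nearest pair of seat edges (so the leg's bounding box is flush with the corner).

The door frame is on top of the table, centred. Four stools sit around the table at the −y, +y, −x, +x sides.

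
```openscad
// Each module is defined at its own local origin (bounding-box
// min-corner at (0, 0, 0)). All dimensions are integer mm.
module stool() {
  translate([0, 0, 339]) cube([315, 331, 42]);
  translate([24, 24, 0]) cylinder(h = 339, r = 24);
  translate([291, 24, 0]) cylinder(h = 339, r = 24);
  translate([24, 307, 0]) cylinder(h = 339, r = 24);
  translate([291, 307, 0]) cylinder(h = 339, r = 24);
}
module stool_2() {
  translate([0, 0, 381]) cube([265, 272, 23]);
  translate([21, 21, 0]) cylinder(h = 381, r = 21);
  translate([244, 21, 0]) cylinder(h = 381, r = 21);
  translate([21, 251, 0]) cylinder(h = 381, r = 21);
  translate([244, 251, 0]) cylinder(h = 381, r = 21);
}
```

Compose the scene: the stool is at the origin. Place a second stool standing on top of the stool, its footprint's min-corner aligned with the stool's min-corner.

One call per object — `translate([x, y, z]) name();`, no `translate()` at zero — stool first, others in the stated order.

stool();
translate([0, 0, 381]) stool_2();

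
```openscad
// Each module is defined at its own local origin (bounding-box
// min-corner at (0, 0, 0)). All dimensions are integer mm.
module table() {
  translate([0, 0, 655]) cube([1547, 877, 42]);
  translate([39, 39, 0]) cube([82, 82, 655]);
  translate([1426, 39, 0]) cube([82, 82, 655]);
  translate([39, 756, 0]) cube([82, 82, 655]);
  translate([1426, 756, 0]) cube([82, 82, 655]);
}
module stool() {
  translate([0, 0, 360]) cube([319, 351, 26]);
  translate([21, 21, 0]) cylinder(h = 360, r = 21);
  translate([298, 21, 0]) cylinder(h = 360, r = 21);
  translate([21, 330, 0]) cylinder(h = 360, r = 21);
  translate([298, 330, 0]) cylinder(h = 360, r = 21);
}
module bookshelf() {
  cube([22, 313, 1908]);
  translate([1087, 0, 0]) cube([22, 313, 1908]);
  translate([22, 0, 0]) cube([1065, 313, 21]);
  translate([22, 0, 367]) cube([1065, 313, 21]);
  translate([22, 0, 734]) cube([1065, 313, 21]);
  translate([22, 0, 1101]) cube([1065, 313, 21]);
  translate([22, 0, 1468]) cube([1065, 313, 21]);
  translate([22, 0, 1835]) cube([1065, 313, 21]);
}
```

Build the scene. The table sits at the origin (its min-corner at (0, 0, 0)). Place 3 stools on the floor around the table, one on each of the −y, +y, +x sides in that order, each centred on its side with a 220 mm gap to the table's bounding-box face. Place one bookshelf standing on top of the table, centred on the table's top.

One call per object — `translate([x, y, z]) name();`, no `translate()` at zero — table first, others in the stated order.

table();
translate([614, -571, 0]) stool();
translate([614, 1097, 0]) stool();
translate([1767, 263, 0]) stool();
translate([219, 282, 697]) bookshelf();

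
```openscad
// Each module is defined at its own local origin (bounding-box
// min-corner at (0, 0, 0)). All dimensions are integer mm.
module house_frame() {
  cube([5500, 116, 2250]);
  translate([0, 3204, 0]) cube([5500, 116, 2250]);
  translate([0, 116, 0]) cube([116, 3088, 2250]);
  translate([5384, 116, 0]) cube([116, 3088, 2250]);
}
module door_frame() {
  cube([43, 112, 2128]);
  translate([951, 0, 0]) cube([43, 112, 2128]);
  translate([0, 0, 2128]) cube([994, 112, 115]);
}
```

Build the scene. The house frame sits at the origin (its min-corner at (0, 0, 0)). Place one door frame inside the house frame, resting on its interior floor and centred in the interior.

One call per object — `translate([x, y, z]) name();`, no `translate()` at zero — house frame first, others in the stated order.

house_frame();
translate([2253, 1604, 0]) door_frame();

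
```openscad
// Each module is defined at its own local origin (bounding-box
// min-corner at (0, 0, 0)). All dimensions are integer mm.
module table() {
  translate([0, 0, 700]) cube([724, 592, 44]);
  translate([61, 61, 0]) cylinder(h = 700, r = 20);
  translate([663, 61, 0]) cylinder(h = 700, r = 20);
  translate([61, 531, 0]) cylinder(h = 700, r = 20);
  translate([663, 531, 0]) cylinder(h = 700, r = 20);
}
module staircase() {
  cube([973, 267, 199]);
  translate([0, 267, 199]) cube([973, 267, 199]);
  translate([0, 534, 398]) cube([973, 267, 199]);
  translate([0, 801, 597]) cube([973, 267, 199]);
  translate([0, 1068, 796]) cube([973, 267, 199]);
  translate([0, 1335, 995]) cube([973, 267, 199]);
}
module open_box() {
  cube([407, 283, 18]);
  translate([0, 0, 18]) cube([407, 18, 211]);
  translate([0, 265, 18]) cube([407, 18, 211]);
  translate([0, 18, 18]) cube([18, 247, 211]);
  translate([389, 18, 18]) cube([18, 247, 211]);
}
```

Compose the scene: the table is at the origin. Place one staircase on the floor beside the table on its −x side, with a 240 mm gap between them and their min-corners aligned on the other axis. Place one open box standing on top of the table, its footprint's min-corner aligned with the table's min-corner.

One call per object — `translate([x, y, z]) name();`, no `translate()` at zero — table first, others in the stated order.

table();
translate([-1213, 0, 0]) staircase();
translate([0, 0, 744]) open_box();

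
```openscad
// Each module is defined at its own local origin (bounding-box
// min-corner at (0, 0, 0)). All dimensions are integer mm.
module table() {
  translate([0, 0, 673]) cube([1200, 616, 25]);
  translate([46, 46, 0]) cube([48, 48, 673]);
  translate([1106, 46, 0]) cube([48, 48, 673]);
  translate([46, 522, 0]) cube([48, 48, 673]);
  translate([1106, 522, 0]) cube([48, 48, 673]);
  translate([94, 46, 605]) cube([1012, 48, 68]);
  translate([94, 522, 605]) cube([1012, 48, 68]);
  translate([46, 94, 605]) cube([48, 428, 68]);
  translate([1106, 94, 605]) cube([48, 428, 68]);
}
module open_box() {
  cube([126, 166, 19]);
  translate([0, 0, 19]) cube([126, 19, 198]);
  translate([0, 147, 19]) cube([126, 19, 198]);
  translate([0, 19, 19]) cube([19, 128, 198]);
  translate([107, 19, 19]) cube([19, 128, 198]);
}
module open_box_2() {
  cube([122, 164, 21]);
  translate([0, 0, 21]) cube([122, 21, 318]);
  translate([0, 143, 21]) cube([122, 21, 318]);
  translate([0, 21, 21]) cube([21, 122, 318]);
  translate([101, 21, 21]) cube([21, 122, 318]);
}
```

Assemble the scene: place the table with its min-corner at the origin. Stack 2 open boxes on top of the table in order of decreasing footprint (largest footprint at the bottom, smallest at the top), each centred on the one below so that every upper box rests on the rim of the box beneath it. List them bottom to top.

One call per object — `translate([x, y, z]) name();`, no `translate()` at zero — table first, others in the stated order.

table();
translate([537, 225, 698]) open_box();
translate([539, 226, 915]) open_box_2();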